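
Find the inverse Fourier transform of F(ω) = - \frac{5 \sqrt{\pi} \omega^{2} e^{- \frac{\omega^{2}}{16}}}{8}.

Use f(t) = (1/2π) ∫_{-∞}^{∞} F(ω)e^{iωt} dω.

f(t) = 5 \left(16 t^{2} - 2\right) e^{- 4 t^{2}}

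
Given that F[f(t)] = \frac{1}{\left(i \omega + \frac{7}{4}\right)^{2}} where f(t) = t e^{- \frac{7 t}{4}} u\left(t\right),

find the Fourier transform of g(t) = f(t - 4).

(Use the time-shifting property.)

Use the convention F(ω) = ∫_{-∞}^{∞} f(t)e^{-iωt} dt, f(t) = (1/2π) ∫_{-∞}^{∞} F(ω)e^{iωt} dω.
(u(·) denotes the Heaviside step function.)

F[g](ω) = \frac{16 e^{- 4 i \omega}}{\left(4 i \omega + 7\right)^{2}}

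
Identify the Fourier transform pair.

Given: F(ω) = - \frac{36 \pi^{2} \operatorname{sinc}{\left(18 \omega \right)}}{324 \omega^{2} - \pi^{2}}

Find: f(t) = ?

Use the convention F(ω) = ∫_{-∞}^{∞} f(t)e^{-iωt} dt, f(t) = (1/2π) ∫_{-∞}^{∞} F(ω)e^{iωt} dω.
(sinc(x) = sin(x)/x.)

f(t) = 2 \left(\begin{cases} \frac{\cos{\left(\frac{\pi t}{18} \right)}}{2} + \frac{1}{2} & \text{for}\: \left|{t}\right| < 18 \\0 & \text{otherwise} \end{cases}\right)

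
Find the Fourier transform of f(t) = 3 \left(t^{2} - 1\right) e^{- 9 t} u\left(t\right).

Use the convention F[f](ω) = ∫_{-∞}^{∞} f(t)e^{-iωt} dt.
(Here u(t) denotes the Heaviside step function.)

F(ω) = \frac{3 \left(2 i \omega - \left(i \omega + 9\right)^{3} + 18\right)}{\left(i \omega + 9\right)^{4}}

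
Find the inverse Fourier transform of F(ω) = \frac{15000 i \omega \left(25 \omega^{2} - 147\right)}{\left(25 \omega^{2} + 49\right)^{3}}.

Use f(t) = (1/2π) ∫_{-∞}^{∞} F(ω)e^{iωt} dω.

f(t) = 6 t e^{- \frac{7 \left|{t}\right|}{5}} \left|{t}\right|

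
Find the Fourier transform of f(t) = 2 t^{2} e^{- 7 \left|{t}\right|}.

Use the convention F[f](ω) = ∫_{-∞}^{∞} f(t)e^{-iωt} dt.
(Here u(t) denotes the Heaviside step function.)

F(ω) = \frac{56 \left(49 - 3 \omega^{2}\right)}{\left(\omega^{2} + 49\right)^{3}}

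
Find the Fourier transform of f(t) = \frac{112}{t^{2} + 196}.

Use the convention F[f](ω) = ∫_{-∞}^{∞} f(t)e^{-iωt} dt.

F(ω) = 8 \pi e^{- 14 \left|{\omega}\right|}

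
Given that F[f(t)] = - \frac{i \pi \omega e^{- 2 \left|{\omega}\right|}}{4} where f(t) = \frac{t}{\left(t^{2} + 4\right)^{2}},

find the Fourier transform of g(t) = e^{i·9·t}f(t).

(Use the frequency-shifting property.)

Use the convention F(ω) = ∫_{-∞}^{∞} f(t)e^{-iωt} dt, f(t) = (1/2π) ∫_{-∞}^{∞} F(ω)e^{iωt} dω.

F[g](ω) = \frac{i \pi \left(9 - \omega\right) e^{- 2 \left|{\omega - 9}\right|}}{4}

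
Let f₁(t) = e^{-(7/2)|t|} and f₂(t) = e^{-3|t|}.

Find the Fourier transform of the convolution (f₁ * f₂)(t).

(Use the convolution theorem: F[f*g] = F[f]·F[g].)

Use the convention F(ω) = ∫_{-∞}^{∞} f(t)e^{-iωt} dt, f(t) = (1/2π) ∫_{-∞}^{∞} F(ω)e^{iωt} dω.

F[f₁*f₂](ω) = \frac{168}{\left(\omega^{2} + 9\right) \left(4 \omega^{2} + 49\right)}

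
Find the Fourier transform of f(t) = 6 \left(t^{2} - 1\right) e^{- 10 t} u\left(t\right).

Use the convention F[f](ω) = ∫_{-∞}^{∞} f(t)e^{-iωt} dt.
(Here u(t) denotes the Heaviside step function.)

F(ω) = \frac{6 \left(2 i \omega - \left(i \omega + 10\right)^{3} + 20\right)}{\left(i \omega + 10\right)^{4}}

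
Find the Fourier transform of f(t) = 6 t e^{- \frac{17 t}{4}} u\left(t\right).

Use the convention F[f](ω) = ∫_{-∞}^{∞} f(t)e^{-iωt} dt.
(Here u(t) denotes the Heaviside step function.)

F(ω) = \frac{96}{\left(4 i \omega + 17\right)^{2}}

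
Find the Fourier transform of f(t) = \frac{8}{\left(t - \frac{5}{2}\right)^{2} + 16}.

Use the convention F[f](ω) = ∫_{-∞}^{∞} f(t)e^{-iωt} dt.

F(ω) = 2 \pi e^{- \frac{5 i \omega}{2} - 4 \left|{\omega}\right|}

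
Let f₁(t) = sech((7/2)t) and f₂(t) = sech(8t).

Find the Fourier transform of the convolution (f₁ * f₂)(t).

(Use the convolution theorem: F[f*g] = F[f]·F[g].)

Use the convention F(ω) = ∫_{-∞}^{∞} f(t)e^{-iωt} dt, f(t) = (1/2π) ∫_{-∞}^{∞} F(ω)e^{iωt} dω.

F[f₁*f₂](ω) = \frac{\pi^{2}}{28 \cosh{\left(\frac{\pi \omega}{16} \right)} \cosh{\left(\frac{\pi \omega}{7} \right)}}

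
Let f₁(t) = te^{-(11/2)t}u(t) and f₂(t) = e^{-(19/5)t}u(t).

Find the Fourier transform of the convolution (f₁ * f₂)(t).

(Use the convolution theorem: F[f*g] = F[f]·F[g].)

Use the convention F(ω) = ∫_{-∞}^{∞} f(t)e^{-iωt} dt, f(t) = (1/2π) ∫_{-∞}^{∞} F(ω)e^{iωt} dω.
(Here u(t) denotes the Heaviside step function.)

F[f₁*f₂](ω) = \frac{20}{\left(2 i \omega + 11\right)^{2} \left(5 i \omega + 19\right)}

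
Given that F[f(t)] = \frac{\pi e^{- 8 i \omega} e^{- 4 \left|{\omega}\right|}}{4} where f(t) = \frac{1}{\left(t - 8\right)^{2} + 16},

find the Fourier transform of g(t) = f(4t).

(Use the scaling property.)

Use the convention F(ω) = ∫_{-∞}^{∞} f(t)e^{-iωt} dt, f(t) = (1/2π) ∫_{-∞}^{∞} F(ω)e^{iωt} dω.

F[g](ω) = \frac{\pi e^{- 2 i \omega - \left|{\omega}\right|}}{16}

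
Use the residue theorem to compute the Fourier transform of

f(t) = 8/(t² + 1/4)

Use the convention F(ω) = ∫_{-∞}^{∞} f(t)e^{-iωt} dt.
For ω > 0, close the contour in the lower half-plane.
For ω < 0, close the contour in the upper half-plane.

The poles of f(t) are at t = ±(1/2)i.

Let g(z) = f(z)e^{-iωz}; for large |z| the factor e^{-iωz} decays in the lower half-plane when ω > 0 and in the upper half-plane when ω < 0.

Case ω > 0 (lower half-plane, clockwise contour ⇒ F(ω) = -2πi·ΣRes):
  Res_{z = - \frac{i}{2}} g(z) = 8 i e^{- \frac{\omega}{2}}
  F(ω) = -2πi·ΣRes = 16 \pi e^{- \frac{\omega}{2}}

Case ω < 0 (upper half-plane, counterclockwise contour ⇒ F(ω) = +2πi·ΣRes):
  Res_{z = \frac{i}{2}} g(z) = - 8 i e^{\frac{\omega}{2}}
  F(ω) = 2πi·ΣRes = 16 \pi e^{\frac{\omega}{2}}

Both cases combine into a single formula in |ω|:

F(ω) = 16 \pi e^{- \frac{\left|{\omega}\right|}{2}}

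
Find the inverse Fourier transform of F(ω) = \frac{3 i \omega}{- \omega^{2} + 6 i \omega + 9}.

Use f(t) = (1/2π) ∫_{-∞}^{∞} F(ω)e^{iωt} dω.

f(t) = 3 \left(1 - 3 t\right) e^{- 3 t} u\left(t\right)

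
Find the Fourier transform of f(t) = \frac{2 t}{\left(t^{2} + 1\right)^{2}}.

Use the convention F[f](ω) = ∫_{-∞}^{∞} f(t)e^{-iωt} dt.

F(ω) = - i \pi \omega e^{- \left|{\omega}\right|}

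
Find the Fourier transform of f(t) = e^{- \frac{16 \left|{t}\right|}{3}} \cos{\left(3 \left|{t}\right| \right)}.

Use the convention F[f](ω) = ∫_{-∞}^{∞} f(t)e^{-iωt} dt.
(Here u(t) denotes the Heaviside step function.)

F(ω) = \frac{96 \left(9 \omega^{2} + 337\right)}{81 \omega^{4} + 3150 \omega^{2} + 113569}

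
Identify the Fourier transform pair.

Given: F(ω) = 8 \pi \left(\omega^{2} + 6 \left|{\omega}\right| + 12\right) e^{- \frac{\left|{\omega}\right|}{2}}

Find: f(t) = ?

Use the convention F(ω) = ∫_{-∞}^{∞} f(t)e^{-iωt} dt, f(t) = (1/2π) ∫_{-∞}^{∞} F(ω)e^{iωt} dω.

f(t) = \frac{8}{\left(t^{2} + \frac{1}{4}\right)^{3}}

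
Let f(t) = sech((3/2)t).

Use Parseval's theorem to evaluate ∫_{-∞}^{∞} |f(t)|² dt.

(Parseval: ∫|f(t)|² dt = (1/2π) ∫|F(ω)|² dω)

∫|f(t)|² dt = \frac{4}{3}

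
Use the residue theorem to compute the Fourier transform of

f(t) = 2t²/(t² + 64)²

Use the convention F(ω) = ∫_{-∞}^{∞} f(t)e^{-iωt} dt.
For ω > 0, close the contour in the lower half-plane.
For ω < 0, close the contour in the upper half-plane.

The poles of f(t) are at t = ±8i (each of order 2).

Let g(z) = f(z)e^{-iωz}; for large |z| the factor e^{-iωz} decays in the lower half-plane when ω > 0 and in the upper half-plane when ω < 0.

Case ω > 0 (lower half-plane, clockwise contour ⇒ F(ω) = -2πi·ΣRes):
  Res_{z = - 8 i} g(z) = \frac{i \left(1 - 8 \omega\right) e^{- 8 \omega}}{16} (pole of order 2)
  F(ω) = -2πi·ΣRes = \frac{\pi \left(1 - 8 \omega\right) e^{- 8 \omega}}{8}

Case ω < 0 (upper half-plane, counterclockwise contour ⇒ F(ω) = +2πi·ΣRes):
  Res_{z = 8 i} g(z) = \frac{i \left(- 8 \omega - 1\right) e^{8 \omega}}{16} (pole of order 2)
  F(ω) = 2πi·ΣRes = \frac{\pi \left(8 \omega + 1\right) e^{8 \omega}}{8}

Both cases combine into a single formula in |ω|:

F(ω) = \frac{\pi \left(1 - 8 \left|{\omega}\right|\right) e^{- 8 \left|{\omega}\right|}}{8}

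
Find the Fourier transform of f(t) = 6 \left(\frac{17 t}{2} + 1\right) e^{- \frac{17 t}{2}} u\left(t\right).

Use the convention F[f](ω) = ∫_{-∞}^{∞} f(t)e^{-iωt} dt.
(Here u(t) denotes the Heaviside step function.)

F(ω) = \frac{24 \left(- i \omega - 17\right)}{4 \omega^{2} - 68 i \omega - 289}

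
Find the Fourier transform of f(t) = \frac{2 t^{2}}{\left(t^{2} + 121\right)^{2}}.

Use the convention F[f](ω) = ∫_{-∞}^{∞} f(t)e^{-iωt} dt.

F(ω) = \frac{\pi \left(1 - 11 \left|{\omega}\right|\right) e^{- 11 \left|{\omega}\right|}}{11}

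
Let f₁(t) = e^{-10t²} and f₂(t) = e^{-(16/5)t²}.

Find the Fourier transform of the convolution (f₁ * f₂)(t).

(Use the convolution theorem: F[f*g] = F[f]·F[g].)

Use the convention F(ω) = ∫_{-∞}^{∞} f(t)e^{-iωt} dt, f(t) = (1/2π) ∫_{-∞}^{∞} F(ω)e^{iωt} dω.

F[f₁*f₂](ω) = \frac{\sqrt{2} \pi e^{- \frac{33 \omega^{2}}{320}}}{8}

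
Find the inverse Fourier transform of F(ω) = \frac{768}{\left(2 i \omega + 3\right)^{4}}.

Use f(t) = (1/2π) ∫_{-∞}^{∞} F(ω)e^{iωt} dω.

f(t) = 8 t^{3} e^{- \frac{3 t}{2}} u\left(t\right)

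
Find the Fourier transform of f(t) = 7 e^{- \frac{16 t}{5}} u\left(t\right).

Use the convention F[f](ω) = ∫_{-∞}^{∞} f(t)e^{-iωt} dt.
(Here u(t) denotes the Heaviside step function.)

F(ω) = \frac{35}{5 i \omega + 16}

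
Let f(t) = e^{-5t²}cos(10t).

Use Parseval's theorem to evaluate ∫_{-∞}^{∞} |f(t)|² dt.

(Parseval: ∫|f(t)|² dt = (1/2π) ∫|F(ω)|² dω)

∫|f(t)|² dt = \frac{\sqrt{10} \sqrt{\pi} \left(1 + e^{10}\right)}{20 e^{10}}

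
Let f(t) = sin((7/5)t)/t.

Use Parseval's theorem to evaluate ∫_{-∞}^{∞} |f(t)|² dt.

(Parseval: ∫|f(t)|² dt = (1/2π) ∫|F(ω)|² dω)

∫|f(t)|² dt = \frac{7 \pi}{5}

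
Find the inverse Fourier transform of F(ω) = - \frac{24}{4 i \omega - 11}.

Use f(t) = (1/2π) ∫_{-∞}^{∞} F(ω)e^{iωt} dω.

f(t) = 6 e^{\frac{11 t}{4}} u\left(- t\right)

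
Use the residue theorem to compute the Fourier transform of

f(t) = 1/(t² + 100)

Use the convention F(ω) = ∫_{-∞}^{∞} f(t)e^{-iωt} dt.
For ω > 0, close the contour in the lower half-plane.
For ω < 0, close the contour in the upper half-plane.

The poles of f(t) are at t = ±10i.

Let g(z) = f(z)e^{-iωz}; for large |z| the factor e^{-iωz} decays in the lower half-plane when ω > 0 and in the upper half-plane when ω < 0.

Case ω > 0 (lower half-plane, clockwise contour ⇒ F(ω) = -2πi·ΣRes):
  Res_{z = - 10 i} g(z) = \frac{i e^{- 10 \omega}}{20}
  F(ω) = -2πi·ΣRes = \frac{\pi e^{- 10 \omega}}{10}

Case ω < 0 (upper half-plane, counterclockwise contour ⇒ F(ω) = +2πi·ΣRes):
  Res_{z = 10 i} g(z) = - \frac{i e^{10 \omega}}{20}
  F(ω) = 2πi·ΣRes = \frac{\pi e^{10 \omega}}{10}

Both cases combine into a single formula in |ω|:

F(ω) = \frac{\pi e^{- 10 \left|{\omega}\right|}}{10}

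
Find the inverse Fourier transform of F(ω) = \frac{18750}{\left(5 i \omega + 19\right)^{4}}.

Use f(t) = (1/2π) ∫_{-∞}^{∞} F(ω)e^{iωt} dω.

f(t) = 5 t^{3} e^{- \frac{19 t}{5}} u\left(t\right)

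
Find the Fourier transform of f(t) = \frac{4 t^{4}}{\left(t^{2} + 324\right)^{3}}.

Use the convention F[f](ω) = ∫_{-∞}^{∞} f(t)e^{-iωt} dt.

F(ω) = \frac{\pi \left(108 \omega^{2} - 30 \left|{\omega}\right| + 1\right) e^{- 18 \left|{\omega}\right|}}{12}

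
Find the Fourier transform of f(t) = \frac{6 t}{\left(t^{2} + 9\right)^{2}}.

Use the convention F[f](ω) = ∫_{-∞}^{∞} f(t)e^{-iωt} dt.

F(ω) = - i \pi \omega e^{- 3 \left|{\omega}\right|}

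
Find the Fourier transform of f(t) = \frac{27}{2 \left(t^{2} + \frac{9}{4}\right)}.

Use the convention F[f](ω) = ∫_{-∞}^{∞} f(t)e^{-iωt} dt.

F(ω) = 9 \pi e^{- \frac{3 \left|{\omega}\right|}{2}}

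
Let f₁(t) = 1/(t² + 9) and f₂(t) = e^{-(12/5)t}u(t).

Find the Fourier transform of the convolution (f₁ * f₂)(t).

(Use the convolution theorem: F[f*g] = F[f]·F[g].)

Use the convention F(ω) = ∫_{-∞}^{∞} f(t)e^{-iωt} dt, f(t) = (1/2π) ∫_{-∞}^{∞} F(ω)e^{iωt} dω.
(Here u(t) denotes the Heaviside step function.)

F[f₁*f₂](ω) = \frac{5 \pi e^{- 3 \left|{\omega}\right|}}{3 \left(5 i \omega + 12\right)}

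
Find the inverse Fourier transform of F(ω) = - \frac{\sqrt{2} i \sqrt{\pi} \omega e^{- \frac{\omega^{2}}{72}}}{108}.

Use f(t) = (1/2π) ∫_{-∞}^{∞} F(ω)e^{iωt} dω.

f(t) = 2 t e^{- 18 t^{2}}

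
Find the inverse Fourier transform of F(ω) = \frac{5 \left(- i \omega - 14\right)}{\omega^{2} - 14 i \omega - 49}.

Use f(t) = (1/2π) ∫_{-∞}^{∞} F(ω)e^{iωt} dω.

f(t) = 5 \left(7 t + 1\right) e^{- 7 t} u\left(t\right)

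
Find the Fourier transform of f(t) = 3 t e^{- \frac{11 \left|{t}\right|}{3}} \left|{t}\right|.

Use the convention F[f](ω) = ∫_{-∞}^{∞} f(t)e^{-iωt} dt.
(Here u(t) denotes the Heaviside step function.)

F(ω) = \frac{2916 i \omega \left(3 \omega^{2} - 121\right)}{\left(9 \omega^{2} + 121\right)^{3}}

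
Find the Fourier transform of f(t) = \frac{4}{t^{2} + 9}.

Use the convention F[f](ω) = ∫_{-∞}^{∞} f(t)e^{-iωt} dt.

F(ω) = \frac{4 \pi e^{- 3 \left|{\omega}\right|}}{3}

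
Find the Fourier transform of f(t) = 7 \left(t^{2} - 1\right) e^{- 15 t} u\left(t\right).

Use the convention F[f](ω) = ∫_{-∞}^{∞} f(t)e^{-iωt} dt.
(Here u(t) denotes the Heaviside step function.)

F(ω) = \frac{7 \left(2 i \omega - \left(i \omega + 15\right)^{3} + 30\right)}{\left(i \omega + 15\right)^{4}}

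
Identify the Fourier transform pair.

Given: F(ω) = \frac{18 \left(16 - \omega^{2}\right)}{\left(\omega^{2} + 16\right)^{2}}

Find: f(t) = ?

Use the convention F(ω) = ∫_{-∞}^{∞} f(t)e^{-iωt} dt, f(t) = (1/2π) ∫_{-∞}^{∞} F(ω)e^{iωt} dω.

f(t) = 9 e^{- 4 \left|{t}\right|} \left|{t}\right|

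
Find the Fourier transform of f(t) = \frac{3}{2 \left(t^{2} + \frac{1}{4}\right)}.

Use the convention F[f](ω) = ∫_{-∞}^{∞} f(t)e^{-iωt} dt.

F(ω) = 3 \pi e^{- \frac{\left|{\omega}\right|}{2}}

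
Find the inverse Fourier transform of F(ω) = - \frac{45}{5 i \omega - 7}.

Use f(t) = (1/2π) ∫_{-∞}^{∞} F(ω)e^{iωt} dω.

f(t) = 9 e^{\frac{7 t}{5}} u\left(- t\right)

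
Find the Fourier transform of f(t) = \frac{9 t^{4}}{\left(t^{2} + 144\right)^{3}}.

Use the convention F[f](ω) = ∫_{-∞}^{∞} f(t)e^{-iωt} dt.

F(ω) = \frac{9 \pi \left(48 \omega^{2} - 20 \left|{\omega}\right| + 1\right) e^{- 12 \left|{\omega}\right|}}{32}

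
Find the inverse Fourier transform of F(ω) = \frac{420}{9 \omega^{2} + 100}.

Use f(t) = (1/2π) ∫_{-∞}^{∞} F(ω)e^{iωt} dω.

f(t) = 7 e^{- \frac{10 \left|{t}\right|}{3}}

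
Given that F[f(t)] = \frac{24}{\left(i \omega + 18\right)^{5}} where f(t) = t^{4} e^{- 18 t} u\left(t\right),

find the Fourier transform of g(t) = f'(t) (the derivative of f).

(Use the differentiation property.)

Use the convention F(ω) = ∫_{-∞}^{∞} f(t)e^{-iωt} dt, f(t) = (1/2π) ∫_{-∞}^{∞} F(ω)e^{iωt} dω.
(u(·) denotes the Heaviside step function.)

F[g](ω) = \frac{24 i \omega}{\left(i \omega + 18\right)^{5}}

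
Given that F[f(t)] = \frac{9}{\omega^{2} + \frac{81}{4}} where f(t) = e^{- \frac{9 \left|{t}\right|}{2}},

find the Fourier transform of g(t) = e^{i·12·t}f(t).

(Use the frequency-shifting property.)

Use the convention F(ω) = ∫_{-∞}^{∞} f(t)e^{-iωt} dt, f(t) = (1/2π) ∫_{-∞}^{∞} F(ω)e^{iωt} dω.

F[g](ω) = \frac{36}{4 \left(\omega - 12\right)^{2} + 81}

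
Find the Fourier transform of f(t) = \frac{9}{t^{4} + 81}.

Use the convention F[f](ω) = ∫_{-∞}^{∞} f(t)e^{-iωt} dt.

F(ω) = \frac{\pi e^{- \frac{3 \sqrt{2} \left|{\omega}\right|}{2}} \sin{\left(\frac{3 \sqrt{2} \left|{\omega}\right|}{2} + \frac{\pi}{4} \right)}}{3}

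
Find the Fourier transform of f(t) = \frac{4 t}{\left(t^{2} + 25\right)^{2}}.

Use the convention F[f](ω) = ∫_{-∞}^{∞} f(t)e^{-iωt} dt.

F(ω) = - \frac{2 i \pi \omega e^{- 5 \left|{\omega}\right|}}{5}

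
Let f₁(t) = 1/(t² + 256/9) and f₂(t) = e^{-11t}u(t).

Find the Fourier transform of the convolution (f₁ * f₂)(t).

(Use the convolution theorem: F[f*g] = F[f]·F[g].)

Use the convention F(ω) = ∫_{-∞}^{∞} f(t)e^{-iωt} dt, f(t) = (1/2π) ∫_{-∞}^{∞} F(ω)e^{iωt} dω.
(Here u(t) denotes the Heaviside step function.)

F[f₁*f₂](ω) = \frac{3 \pi e^{- \frac{16 \left|{\omega}\right|}{3}}}{16 \left(i \omega + 11\right)}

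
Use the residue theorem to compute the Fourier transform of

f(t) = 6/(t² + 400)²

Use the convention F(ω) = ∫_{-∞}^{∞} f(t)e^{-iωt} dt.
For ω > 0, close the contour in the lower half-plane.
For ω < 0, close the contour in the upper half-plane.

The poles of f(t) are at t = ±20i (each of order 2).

Let g(z) = f(z)e^{-iωz}; for large |z| the factor e^{-iωz} decays in the lower half-plane when ω > 0 and in the upper half-plane when ω < 0.

Case ω > 0 (lower half-plane, clockwise contour ⇒ F(ω) = -2πi·ΣRes):
  Res_{z = - 20 i} g(z) = \frac{3 i \left(20 \omega + 1\right) e^{- 20 \omega}}{16000} (pole of order 2)
  F(ω) = -2πi·ΣRes = \frac{3 \pi \left(20 \omega + 1\right) e^{- 20 \omega}}{8000}

Case ω < 0 (upper half-plane, counterclockwise contour ⇒ F(ω) = +2πi·ΣRes):
  Res_{z = 20 i} g(z) = \frac{3 i \left(20 \omega - 1\right) e^{20 \omega}}{16000} (pole of order 2)
  F(ω) = 2πi·ΣRes = \frac{3 \pi \left(1 - 20 \omega\right) e^{20 \omega}}{8000}

Both cases combine into a single formula in |ω|:

F(ω) = \frac{3 \pi \left(20 \left|{\omega}\right| + 1\right) e^{- 20 \left|{\omega}\right|}}{8000}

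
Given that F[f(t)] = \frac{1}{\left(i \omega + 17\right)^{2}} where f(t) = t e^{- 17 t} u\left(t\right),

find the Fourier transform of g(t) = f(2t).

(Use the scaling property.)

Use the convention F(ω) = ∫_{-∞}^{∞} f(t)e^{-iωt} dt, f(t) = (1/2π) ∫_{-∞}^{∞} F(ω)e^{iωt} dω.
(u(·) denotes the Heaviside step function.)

F[g](ω) = \frac{2}{\left(i \omega + 34\right)^{2}}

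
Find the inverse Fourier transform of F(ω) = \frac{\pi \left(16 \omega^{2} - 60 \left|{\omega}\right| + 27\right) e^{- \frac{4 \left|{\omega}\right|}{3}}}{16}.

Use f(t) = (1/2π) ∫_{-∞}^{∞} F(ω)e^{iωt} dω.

f(t) = \frac{6 t^{4}}{\left(t^{2} + \frac{16}{9}\right)^{3}}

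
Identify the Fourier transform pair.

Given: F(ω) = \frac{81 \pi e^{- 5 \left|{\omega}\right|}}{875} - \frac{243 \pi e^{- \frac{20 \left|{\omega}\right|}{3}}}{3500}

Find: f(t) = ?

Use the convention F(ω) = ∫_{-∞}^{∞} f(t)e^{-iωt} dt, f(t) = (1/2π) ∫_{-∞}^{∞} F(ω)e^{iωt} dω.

f(t) = \frac{9}{\left(t^{2} + 25\right) \left(t^{2} + \frac{400}{9}\right)}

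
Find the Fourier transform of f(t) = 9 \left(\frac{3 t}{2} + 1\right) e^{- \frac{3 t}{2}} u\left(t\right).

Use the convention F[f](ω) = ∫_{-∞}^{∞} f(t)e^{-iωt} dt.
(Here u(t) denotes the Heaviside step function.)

F(ω) = \frac{36 \left(- i \omega - 3\right)}{4 \omega^{2} - 12 i \omega - 9}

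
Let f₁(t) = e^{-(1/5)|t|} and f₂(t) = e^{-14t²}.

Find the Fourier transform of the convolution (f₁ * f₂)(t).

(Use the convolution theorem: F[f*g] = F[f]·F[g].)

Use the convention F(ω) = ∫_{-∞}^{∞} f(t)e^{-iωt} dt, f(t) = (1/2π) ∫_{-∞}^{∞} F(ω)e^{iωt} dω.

F[f₁*f₂](ω) = \frac{5 \sqrt{14} \sqrt{\pi} e^{- \frac{\omega^{2}}{56}}}{7 \left(25 \omega^{2} + 1\right)}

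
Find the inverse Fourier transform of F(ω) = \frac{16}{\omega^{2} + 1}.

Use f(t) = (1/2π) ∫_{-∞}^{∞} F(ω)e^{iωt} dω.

f(t) = 8 e^{- \left|{t}\right|}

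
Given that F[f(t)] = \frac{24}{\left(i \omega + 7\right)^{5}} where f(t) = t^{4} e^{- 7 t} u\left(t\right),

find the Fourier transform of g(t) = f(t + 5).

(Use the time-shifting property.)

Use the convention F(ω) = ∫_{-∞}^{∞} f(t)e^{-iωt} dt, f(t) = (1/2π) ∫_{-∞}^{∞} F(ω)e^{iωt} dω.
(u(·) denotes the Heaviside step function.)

F[g](ω) = \frac{24 e^{5 i \omega}}{\left(i \omega + 7\right)^{5}}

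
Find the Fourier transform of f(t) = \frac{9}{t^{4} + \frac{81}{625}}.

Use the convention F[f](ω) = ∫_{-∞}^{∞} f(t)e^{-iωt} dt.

F(ω) = \frac{125 \pi e^{- \frac{3 \sqrt{2} \left|{\omega}\right|}{10}} \sin{\left(\frac{3 \sqrt{2} \left|{\omega}\right|}{10} + \frac{\pi}{4} \right)}}{3}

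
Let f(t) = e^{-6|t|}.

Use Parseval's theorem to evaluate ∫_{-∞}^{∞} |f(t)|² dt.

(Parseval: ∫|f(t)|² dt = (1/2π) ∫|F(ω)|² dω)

∫|f(t)|² dt = \frac{1}{6}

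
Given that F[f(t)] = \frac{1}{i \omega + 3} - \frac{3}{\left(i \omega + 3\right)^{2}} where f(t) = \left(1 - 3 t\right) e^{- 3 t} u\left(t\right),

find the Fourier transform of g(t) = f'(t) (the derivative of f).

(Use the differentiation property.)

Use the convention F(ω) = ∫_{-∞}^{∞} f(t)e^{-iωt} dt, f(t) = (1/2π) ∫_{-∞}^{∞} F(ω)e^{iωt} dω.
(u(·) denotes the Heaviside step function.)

F[g](ω) = \frac{\omega^{2}}{\omega^{2} - 6 i \omega - 9}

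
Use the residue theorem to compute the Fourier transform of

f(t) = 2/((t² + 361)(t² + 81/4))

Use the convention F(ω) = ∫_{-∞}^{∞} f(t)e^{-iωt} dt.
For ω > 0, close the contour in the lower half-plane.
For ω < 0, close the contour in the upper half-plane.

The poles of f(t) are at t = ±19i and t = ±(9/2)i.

Let g(z) = f(z)e^{-iωz}; for large |z| the factor e^{-iωz} decays in the lower half-plane when ω > 0 and in the upper half-plane when ω < 0.

Case ω > 0 (lower half-plane, clockwise contour ⇒ F(ω) = -2πi·ΣRes):
  Res_{z = - 19 i} g(z) = - \frac{4 i e^{- 19 \omega}}{25897}
  Res_{z = - \frac{9 i}{2}} g(z) = \frac{8 i e^{- \frac{9 \omega}{2}}}{12267}
  F(ω) = -2πi·ΣRes = - \frac{8 \pi e^{- 19 \omega}}{25897} + \frac{16 \pi e^{- \frac{9 \omega}{2}}}{12267}

Case ω < 0 (upper half-plane, counterclockwise contour ⇒ F(ω) = +2πi·ΣRes):
  Res_{z = 19 i} g(z) = \frac{4 i e^{19 \omega}}{25897}
  Res_{z = \frac{9 i}{2}} g(z) = - \frac{8 i e^{\frac{9 \omega}{2}}}{12267}
  F(ω) = 2πi·ΣRes = \frac{8 \pi \left(38 e^{\frac{9 \omega}{2}} - 9 e^{19 \omega}\right)}{233073}

Both cases combine into a single formula in |ω|:

F(ω) = - \frac{8 \pi e^{- 19 \left|{\omega}\right|}}{25897} + \frac{16 \pi e^{- \frac{9 \left|{\omega}\right|}{2}}}{12267}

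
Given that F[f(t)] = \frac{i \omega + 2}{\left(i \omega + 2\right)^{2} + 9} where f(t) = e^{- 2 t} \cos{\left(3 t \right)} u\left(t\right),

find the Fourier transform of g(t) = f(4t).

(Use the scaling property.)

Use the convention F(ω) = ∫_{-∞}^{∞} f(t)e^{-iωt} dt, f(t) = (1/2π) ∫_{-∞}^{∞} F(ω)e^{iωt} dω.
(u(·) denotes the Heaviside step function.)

F[g](ω) = \frac{i \omega + 8}{\left(i \omega + 8\right)^{2} + 144}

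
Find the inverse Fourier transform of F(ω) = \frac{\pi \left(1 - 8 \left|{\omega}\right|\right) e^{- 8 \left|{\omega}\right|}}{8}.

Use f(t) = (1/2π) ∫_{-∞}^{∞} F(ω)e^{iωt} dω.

f(t) = \frac{2 t^{2}}{\left(t^{2} + 64\right)^{2}}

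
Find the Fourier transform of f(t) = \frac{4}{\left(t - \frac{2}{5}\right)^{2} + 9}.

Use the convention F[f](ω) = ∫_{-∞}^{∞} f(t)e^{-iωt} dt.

F(ω) = \frac{4 \pi e^{- \frac{2 i \omega}{5} - 3 \left|{\omega}\right|}}{3}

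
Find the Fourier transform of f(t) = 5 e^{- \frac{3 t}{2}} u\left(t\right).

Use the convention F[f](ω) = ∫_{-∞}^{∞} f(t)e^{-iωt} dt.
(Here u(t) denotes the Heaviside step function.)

F(ω) = \frac{10}{2 i \omega + 3}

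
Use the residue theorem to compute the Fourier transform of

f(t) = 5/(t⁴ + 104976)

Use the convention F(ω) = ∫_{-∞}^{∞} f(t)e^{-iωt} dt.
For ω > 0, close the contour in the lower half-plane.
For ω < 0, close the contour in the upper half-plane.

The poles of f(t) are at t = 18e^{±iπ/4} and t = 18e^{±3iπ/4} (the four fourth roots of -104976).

Let g(z) = f(z)e^{-iωz}; for large |z| the factor e^{-iωz} decays in the lower half-plane when ω > 0 and in the upper half-plane when ω < 0.

Case ω > 0 (lower half-plane, clockwise contour ⇒ F(ω) = -2πi·ΣRes):
  Res_{z = - 9 \sqrt{2} - 9 \sqrt{2} i} g(z) = \frac{5 \sqrt{2} i \left(1 - i\right) e^{9 \sqrt{2} \omega \left(-1 + i\right)}}{46656}
  Res_{z = 9 \sqrt{2} - 9 \sqrt{2} i} g(z) = \frac{5 \sqrt{2} i \left(1 + i\right) e^{- 9 \sqrt{2} \omega \left(1 + i\right)}}{46656}
  F(ω) = -2πi·ΣRes = \frac{5 \sqrt{2} \pi \left(1 - i\right) \left(e^{18 \sqrt{2} i \omega} + i\right) e^{- 9 \sqrt{2} \omega \left(1 + i\right)}}{23328} = \frac{5 \pi e^{- 9 \sqrt{2} \omega} \sin{\left(9 \sqrt{2} \omega + \frac{\pi}{4} \right)}}{5832}

Case ω < 0 (upper half-plane, counterclockwise contour ⇒ F(ω) = +2πi·ΣRes):
  Res_{z = 9 \sqrt{2} + 9 \sqrt{2} i} g(z) = \frac{5 \sqrt{2} i \left(-1 + i\right) e^{9 \sqrt{2} \omega \left(1 - i\right)}}{46656}
  Res_{z = - 9 \sqrt{2} + 9 \sqrt{2} i} g(z) = \frac{5 \sqrt{2} \left(1 - i\right) e^{9 \sqrt{2} \omega \left(1 + i\right)}}{46656}
  F(ω) = 2πi·ΣRes = - \frac{5 \sqrt{2} i \pi \left(i \left(1 - i\right) e^{9 \sqrt{2} \omega \left(1 - i\right)} - \left(1 - i\right) e^{9 \sqrt{2} \omega \left(1 + i\right)}\right)}{23328} = \frac{5 \pi e^{9 \sqrt{2} \omega} \cos{\left(9 \sqrt{2} \omega + \frac{\pi}{4} \right)}}{5832}

Both cases combine into a single formula in |ω|:

F(ω) = \frac{5 \pi e^{- 9 \sqrt{2} \left|{\omega}\right|} \sin{\left(9 \sqrt{2} \left|{\omega}\right| + \frac{\pi}{4} \right)}}{5832}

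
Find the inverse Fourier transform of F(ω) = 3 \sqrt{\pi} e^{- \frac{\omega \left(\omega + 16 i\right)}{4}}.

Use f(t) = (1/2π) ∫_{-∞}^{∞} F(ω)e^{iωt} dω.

f(t) = 3 e^{- \left(t - 4\right)^{2}}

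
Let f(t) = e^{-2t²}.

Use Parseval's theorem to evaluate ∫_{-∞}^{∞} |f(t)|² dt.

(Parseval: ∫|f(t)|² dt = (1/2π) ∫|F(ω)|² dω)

∫|f(t)|² dt = \frac{\sqrt{\pi}}{2}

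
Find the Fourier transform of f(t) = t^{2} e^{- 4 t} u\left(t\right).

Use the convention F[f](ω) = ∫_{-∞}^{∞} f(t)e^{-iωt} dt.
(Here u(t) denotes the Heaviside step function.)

F(ω) = \frac{2}{\left(i \omega + 4\right)^{3}}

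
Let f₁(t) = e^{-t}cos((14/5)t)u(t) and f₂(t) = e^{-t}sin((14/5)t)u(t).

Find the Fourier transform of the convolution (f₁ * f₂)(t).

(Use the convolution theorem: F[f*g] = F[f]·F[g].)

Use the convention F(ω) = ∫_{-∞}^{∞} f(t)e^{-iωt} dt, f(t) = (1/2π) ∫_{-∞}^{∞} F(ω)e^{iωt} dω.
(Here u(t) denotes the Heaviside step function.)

F[f₁*f₂](ω) = \frac{1750 \left(i \omega + 1\right)}{\left(25 \left(i \omega + 1\right)^{2} + 196\right)^{2}}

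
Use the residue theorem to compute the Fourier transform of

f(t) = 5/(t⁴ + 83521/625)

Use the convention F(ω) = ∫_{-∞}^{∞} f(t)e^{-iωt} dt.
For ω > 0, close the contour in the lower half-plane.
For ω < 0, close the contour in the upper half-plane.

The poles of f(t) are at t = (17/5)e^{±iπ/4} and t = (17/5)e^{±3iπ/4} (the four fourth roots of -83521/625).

Let g(z) = f(z)e^{-iωz}; for large |z| the factor e^{-iωz} decays in the lower half-plane when ω > 0 and in the upper half-plane when ω < 0.

Case ω > 0 (lower half-plane, clockwise contour ⇒ F(ω) = -2πi·ΣRes):
  Res_{z = - \frac{17 \sqrt{2}}{10} - \frac{17 \sqrt{2} i}{10}} g(z) = \frac{625 \sqrt{2} i \left(1 - i\right) e^{\frac{17 \sqrt{2} \omega \left(-1 + i\right)}{10}}}{39304}
  Res_{z = \frac{17 \sqrt{2}}{10} - \frac{17 \sqrt{2} i}{10}} g(z) = \frac{625 \sqrt{2} i \left(1 + i\right) e^{- \frac{17 \sqrt{2} \omega \left(1 + i\right)}{10}}}{39304}
  F(ω) = -2πi·ΣRes = \frac{625 \sqrt{2} \pi \left(1 - i\right) \left(e^{\frac{17 \sqrt{2} i \omega}{5}} + i\right) e^{- \frac{17 \sqrt{2} \omega \left(1 + i\right)}{10}}}{19652} = \frac{625 \pi e^{- \frac{17 \sqrt{2} \omega}{10}} \sin{\left(\frac{17 \sqrt{2} \omega}{10} + \frac{\pi}{4} \right)}}{4913}

Case ω < 0 (upper half-plane, counterclockwise contour ⇒ F(ω) = +2πi·ΣRes):
  Res_{z = \frac{17 \sqrt{2}}{10} + \frac{17 \sqrt{2} i}{10}} g(z) = \frac{625 \sqrt{2} i \left(-1 + i\right) e^{\frac{17 \sqrt{2} \omega \left(1 - i\right)}{10}}}{39304}
  Res_{z = - \frac{17 \sqrt{2}}{10} + \frac{17 \sqrt{2} i}{10}} g(z) = \frac{625 \sqrt{2} \left(1 - i\right) e^{\frac{17 \sqrt{2} \omega \left(1 + i\right)}{10}}}{39304}
  F(ω) = 2πi·ΣRes = - \frac{625 \sqrt{2} i \pi \left(i \left(1 - i\right) e^{\frac{17 \sqrt{2} \omega \left(1 - i\right)}{10}} - \left(1 - i\right) e^{\frac{17 \sqrt{2} \omega \left(1 + i\right)}{10}}\right)}{19652} = \frac{625 \pi e^{\frac{17 \sqrt{2} \omega}{10}} \cos{\left(\frac{17 \sqrt{2} \omega}{10} + \frac{\pi}{4} \right)}}{4913}

Both cases combine into a single formula in |ω|:

F(ω) = \frac{625 \pi e^{- \frac{17 \sqrt{2} \left|{\omega}\right|}{10}} \sin{\left(\frac{17 \sqrt{2} \left|{\omega}\right|}{10} + \frac{\pi}{4} \right)}}{4913}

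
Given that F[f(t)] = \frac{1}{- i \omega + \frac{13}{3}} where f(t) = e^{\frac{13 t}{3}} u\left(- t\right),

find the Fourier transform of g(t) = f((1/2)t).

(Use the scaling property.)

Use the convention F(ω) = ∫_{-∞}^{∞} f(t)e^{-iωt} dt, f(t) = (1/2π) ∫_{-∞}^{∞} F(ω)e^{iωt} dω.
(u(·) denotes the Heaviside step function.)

F[g](ω) = - \frac{6}{6 i \omega - 13}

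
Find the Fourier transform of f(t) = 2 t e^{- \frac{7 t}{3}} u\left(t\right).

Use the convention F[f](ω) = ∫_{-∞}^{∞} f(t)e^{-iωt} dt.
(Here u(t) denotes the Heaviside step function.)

F(ω) = \frac{18}{\left(3 i \omega + 7\right)^{2}}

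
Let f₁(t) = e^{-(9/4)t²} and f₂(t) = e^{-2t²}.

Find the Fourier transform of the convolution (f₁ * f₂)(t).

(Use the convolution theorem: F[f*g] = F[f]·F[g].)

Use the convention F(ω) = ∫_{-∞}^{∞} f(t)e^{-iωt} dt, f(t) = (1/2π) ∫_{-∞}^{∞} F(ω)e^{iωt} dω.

F[f₁*f₂](ω) = \frac{\sqrt{2} \pi e^{- \frac{17 \omega^{2}}{72}}}{3}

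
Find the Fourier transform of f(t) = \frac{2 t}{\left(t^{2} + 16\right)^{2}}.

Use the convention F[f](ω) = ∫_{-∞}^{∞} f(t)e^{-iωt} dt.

F(ω) = - \frac{i \pi \omega e^{- 4 \left|{\omega}\right|}}{4}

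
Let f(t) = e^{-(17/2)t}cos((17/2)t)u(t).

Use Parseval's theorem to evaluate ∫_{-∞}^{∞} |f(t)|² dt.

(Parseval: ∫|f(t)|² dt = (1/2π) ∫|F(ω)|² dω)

∫|f(t)|² dt = \frac{3}{68}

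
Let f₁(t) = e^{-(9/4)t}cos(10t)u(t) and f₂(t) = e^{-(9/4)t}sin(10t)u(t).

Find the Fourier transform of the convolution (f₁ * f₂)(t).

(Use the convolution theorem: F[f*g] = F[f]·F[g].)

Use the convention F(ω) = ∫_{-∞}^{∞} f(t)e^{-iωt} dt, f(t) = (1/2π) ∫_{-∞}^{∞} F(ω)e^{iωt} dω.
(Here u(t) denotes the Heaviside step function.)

F[f₁*f₂](ω) = \frac{640 \left(4 i \omega + 9\right)}{\left(\left(4 i \omega + 9\right)^{2} + 1600\right)^{2}}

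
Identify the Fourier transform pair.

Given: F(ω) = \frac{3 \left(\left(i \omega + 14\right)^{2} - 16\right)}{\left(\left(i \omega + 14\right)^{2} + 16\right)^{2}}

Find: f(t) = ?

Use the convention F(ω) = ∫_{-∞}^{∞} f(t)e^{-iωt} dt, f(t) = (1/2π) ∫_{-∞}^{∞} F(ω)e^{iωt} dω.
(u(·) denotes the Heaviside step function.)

f(t) = 3 t e^{- 14 t} \cos{\left(4 t \right)} u\left(t\right)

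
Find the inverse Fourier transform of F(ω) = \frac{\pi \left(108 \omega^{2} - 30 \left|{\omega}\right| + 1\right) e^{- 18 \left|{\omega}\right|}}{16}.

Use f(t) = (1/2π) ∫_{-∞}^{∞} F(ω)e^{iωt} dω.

f(t) = \frac{3 t^{4}}{\left(t^{2} + 324\right)^{3}}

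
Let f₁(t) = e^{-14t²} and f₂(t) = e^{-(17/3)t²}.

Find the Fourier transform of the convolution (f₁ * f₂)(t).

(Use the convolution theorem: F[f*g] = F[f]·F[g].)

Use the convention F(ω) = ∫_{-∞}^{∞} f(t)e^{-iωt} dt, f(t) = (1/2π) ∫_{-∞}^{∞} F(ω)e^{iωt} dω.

F[f₁*f₂](ω) = \frac{\sqrt{714} \pi e^{- \frac{59 \omega^{2}}{952}}}{238}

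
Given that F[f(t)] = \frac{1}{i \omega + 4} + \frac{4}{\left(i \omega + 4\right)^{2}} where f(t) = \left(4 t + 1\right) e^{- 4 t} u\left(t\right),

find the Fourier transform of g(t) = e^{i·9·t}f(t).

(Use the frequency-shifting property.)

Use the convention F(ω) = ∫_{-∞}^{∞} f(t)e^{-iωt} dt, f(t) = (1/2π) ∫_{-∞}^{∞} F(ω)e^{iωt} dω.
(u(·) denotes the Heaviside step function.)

F[g](ω) = \frac{4 i \left(\omega - 9\right) + \left(i \left(\omega - 9\right) + 4\right)^{2} + 16}{\left(i \left(\omega - 9\right) + 4\right)^{3}}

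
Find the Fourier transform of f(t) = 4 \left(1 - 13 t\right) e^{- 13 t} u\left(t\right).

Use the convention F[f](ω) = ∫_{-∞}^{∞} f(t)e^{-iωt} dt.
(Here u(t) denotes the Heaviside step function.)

F(ω) = \frac{4 i \omega}{- \omega^{2} + 26 i \omega + 169}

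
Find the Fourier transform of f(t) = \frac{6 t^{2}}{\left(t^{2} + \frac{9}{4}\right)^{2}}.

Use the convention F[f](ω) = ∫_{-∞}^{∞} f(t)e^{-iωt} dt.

F(ω) = \pi \left(2 - 3 \left|{\omega}\right|\right) e^{- \frac{3 \left|{\omega}\right|}{2}}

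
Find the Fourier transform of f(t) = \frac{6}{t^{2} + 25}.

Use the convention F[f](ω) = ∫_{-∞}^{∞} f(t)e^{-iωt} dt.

F(ω) = \frac{6 \pi e^{- 5 \left|{\omega}\right|}}{5}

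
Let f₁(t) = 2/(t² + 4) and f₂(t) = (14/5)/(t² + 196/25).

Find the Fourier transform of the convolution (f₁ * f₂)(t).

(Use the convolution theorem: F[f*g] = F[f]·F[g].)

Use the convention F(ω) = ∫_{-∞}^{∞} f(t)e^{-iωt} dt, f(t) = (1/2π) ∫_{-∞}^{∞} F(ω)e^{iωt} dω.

F[f₁*f₂](ω) = \pi^{2} e^{- \frac{24 \left|{\omega}\right|}{5}}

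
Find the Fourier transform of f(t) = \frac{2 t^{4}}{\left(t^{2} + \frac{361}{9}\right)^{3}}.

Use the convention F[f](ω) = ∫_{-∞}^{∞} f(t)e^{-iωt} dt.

F(ω) = \frac{\pi \left(361 \omega^{2} - 285 \left|{\omega}\right| + 27\right) e^{- \frac{19 \left|{\omega}\right|}{3}}}{228}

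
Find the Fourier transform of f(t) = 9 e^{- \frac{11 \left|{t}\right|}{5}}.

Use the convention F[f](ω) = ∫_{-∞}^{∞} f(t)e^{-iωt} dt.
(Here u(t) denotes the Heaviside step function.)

F(ω) = \frac{990}{25 \omega^{2} + 121}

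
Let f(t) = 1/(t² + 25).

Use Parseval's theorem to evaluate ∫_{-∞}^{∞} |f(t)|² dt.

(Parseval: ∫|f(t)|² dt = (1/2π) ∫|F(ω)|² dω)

∫|f(t)|² dt = \frac{\pi}{250}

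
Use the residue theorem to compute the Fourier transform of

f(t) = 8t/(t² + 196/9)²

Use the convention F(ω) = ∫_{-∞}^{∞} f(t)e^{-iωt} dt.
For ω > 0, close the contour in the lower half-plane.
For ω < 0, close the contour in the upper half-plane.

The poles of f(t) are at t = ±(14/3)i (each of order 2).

Let g(z) = f(z)e^{-iωz}; for large |z| the factor e^{-iωz} decays in the lower half-plane when ω > 0 and in the upper half-plane when ω < 0.

Case ω > 0 (lower half-plane, clockwise contour ⇒ F(ω) = -2πi·ΣRes):
  Res_{z = - \frac{14 i}{3}} g(z) = \frac{3 \omega e^{- \frac{14 \omega}{3}}}{7} (pole of order 2)
  F(ω) = -2πi·ΣRes = - \frac{6 i \pi \omega e^{- \frac{14 \omega}{3}}}{7}

Case ω < 0 (upper half-plane, counterclockwise contour ⇒ F(ω) = +2πi·ΣRes):
  Res_{z = \frac{14 i}{3}} g(z) = - \frac{3 \omega e^{\frac{14 \omega}{3}}}{7} (pole of order 2)
  F(ω) = 2πi·ΣRes = - \frac{6 i \pi \omega e^{\frac{14 \omega}{3}}}{7}

Both cases combine into a single formula in |ω|:

F(ω) = - \frac{6 i \pi \omega e^{- \frac{14 \left|{\omega}\right|}{3}}}{7}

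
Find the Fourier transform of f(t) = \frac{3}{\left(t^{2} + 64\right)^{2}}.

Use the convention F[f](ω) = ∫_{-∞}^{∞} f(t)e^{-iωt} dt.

F(ω) = \frac{3 \pi \left(8 \left|{\omega}\right| + 1\right) e^{- 8 \left|{\omega}\right|}}{1024}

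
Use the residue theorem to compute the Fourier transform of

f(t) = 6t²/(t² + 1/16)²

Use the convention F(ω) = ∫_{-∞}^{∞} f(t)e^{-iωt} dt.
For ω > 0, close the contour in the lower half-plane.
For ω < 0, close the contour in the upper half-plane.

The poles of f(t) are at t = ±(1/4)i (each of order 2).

Let g(z) = f(z)e^{-iωz}; for large |z| the factor e^{-iωz} decays in the lower half-plane when ω > 0 and in the upper half-plane when ω < 0.

Case ω > 0 (lower half-plane, clockwise contour ⇒ F(ω) = -2πi·ΣRes):
  Res_{z = - \frac{i}{4}} g(z) = \frac{3 i \left(4 - \omega\right) e^{- \frac{\omega}{4}}}{2} (pole of order 2)
  F(ω) = -2πi·ΣRes = 3 \pi \left(4 - \omega\right) e^{- \frac{\omega}{4}}

Case ω < 0 (upper half-plane, counterclockwise contour ⇒ F(ω) = +2πi·ΣRes):
  Res_{z = \frac{i}{4}} g(z) = \frac{3 i \left(- \omega - 4\right) e^{\frac{\omega}{4}}}{2} (pole of order 2)
  F(ω) = 2πi·ΣRes = 3 \pi \left(\omega + 4\right) e^{\frac{\omega}{4}}

Both cases combine into a single formula in |ω|:

F(ω) = 3 \pi \left(4 - \left|{\omega}\right|\right) e^{- \frac{\left|{\omega}\right|}{4}}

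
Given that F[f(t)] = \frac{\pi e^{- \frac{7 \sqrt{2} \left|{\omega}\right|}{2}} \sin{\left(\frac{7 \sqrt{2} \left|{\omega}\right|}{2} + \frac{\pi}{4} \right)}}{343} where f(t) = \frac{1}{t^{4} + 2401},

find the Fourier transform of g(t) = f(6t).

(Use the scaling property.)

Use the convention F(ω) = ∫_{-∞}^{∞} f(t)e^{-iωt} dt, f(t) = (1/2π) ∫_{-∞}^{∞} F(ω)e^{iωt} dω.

F[g](ω) = \frac{\pi e^{- \frac{7 \sqrt{2} \left|{\omega}\right|}{12}} \sin{\left(\frac{7 \sqrt{2} \left|{\omega}\right|}{12} + \frac{\pi}{4} \right)}}{2058}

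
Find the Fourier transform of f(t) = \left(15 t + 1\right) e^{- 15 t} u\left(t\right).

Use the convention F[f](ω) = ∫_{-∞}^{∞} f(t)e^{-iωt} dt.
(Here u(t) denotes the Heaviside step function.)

F(ω) = \frac{- i \omega - 30}{\omega^{2} - 30 i \omega - 225}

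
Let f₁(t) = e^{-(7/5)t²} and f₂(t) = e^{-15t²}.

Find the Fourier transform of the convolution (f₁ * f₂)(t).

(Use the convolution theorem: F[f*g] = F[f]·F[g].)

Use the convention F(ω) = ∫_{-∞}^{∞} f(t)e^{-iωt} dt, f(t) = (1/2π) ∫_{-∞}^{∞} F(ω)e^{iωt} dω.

F[f₁*f₂](ω) = \frac{\sqrt{21} \pi e^{- \frac{41 \omega^{2}}{210}}}{21}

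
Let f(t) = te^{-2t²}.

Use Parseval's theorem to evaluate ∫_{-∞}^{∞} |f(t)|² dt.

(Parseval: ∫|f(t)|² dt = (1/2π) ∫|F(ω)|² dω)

∫|f(t)|² dt = \frac{\sqrt{\pi}}{16}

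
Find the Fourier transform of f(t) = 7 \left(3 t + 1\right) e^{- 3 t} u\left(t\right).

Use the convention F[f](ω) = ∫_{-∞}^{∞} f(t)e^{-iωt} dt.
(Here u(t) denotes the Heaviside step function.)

F(ω) = \frac{7 \left(- i \omega - 6\right)}{\omega^{2} - 6 i \omega - 9}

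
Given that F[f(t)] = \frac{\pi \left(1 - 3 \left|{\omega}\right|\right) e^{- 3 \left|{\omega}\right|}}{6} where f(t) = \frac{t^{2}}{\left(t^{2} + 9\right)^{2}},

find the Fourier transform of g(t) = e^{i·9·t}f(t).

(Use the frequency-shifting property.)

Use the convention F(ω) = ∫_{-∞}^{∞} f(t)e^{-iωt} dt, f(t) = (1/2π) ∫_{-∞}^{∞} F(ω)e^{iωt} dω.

F[g](ω) = \frac{\pi \left(1 - 3 \left|{\omega - 9}\right|\right) e^{- 3 \left|{\omega - 9}\right|}}{6}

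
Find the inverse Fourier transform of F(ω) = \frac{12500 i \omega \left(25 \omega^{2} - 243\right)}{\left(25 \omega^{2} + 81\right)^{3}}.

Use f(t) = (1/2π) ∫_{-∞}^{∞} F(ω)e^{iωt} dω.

f(t) = 5 t e^{- \frac{9 \left|{t}\right|}{5}} \left|{t}\right|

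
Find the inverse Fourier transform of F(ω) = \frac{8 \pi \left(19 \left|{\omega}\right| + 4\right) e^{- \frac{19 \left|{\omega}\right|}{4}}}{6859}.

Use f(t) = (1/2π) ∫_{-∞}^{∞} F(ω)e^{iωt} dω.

f(t) = \frac{1}{\left(t^{2} + \frac{361}{16}\right)^{2}}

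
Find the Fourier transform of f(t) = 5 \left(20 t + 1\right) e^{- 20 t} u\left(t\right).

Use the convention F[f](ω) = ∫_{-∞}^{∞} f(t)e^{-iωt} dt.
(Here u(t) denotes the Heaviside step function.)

F(ω) = \frac{5 \left(- i \omega - 40\right)}{\omega^{2} - 40 i \omega - 400}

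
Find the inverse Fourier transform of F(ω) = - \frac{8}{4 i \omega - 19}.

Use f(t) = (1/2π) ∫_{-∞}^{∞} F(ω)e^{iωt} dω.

f(t) = 2 e^{\frac{19 t}{4}} u\left(- t\right)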